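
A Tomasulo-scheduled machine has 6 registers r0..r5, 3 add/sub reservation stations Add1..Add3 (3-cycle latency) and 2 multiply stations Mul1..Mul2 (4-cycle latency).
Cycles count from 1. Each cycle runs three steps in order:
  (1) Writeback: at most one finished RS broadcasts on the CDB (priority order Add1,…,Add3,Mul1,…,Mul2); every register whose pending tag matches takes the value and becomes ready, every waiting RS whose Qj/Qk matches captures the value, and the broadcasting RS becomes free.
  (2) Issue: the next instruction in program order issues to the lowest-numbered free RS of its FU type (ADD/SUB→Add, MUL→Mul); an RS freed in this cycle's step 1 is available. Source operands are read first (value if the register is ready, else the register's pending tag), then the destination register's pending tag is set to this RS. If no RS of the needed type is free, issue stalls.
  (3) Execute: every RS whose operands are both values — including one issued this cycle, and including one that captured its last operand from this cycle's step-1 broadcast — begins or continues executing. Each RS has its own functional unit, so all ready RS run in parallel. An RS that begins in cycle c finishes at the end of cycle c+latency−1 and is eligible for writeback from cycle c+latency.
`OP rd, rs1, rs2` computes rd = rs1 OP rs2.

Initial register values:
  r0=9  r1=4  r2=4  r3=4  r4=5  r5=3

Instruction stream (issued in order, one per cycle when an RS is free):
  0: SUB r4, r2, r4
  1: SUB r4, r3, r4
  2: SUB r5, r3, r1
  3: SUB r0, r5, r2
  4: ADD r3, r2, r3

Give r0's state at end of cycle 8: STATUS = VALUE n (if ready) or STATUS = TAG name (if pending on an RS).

STATUS = TAG Add1

cycle 1: issue SUB r4<-Add1 // r0:9,r1:4,r2:4,r3:4,r4:Add1,r5:3
cycle 2: issue SUB r4<-Add2 // r0:9,r1:4,r2:4,r3:4,r4:Add2,r5:3
cycle 3: issue SUB r5<-Add3 // r0:9,r1:4,r2:4,r3:4,r4:Add2,r5:Add3
cycle 4: CDB Add1=-1; issue SUB r0<-Add1 // r0:Add1,r1:4,r2:4,r3:4,r4:Add2,r5:Add3
cycle 5: stall // r0:Add1,r1:4,r2:4,r3:4,r4:Add2,r5:Add3
cycle 6: CDB Add3=0; issue ADD r3<-Add3 // r0:Add1,r1:4,r2:4,r3:Add3,r4:Add2,r5:0
cycle 7: CDB Add2=5 // r0:Add1,r1:4,r2:4,r3:Add3,r4:5,r5:0
cycle 8: - // r0:Add1,r1:4,r2:4,r3:Add3,r4:5,r5:0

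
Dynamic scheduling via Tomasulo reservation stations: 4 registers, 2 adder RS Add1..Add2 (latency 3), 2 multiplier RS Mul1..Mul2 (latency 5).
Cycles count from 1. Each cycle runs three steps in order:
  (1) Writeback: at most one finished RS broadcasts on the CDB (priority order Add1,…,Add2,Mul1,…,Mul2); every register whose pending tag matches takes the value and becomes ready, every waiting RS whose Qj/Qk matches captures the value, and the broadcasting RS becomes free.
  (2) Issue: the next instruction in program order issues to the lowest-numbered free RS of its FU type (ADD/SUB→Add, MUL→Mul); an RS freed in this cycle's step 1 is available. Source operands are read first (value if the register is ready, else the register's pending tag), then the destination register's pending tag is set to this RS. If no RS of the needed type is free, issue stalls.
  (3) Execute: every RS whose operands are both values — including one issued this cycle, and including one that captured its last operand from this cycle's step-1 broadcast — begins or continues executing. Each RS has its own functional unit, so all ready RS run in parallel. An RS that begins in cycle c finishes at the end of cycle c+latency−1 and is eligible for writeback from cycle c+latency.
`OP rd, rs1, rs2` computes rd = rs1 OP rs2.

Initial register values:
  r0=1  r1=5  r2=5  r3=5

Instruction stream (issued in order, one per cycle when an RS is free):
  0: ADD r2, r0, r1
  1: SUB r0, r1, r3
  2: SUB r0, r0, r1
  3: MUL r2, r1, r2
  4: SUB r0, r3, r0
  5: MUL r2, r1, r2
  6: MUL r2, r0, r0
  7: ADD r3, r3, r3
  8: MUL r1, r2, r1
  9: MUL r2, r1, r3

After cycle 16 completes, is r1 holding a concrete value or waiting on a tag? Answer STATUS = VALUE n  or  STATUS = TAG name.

c1: issue ADD r2<-Add1 | r0:1,r1:5,r2:Add1,r3:5
c2: issue SUB r0<-Add2 | r0:Add2,r1:5,r2:Add1,r3:5
c3: stall | r0:Add2,r1:5,r2:Add1,r3:5
c4: CDB Add1=6; issue SUB r0<-Add1 | r0:Add1,r1:5,r2:6,r3:5
c5: CDB Add2=0; issue MUL r2<-Mul1 | r0:Add1,r1:5,r2:Mul1,r3:5
c6: issue SUB r0<-Add2 | r0:Add2,r1:5,r2:Mul1,r3:5
c7: issue MUL r2<-Mul2 | r0:Add2,r1:5,r2:Mul2,r3:5
c8: CDB Add1=-5; stall | r0:Add2,r1:5,r2:Mul2,r3:5
c9: stall | r0:Add2,r1:5,r2:Mul2,r3:5
c10: CDB Mul1=30; issue MUL r2<-Mul1 | r0:Add2,r1:5,r2:Mul1,r3:5
c11: CDB Add2=10; issue ADD r3<-Add1 | r0:10,r1:5,r2:Mul1,r3:Add1
c12: stall | r0:10,r1:5,r2:Mul1,r3:Add1
c13: stall | r0:10,r1:5,r2:Mul1,r3:Add1
c14: CDB Add1=10; stall | r0:10,r1:5,r2:Mul1,r3:10
c15: CDB Mul2=150; issue MUL r1<-Mul2 | r0:10,r1:Mul2,r2:Mul1,r3:10
c16: CDB Mul1=100; issue MUL r2<-Mul1 | r0:10,r1:Mul2,r2:Mul1,r3:10

STATUS = TAG Mul2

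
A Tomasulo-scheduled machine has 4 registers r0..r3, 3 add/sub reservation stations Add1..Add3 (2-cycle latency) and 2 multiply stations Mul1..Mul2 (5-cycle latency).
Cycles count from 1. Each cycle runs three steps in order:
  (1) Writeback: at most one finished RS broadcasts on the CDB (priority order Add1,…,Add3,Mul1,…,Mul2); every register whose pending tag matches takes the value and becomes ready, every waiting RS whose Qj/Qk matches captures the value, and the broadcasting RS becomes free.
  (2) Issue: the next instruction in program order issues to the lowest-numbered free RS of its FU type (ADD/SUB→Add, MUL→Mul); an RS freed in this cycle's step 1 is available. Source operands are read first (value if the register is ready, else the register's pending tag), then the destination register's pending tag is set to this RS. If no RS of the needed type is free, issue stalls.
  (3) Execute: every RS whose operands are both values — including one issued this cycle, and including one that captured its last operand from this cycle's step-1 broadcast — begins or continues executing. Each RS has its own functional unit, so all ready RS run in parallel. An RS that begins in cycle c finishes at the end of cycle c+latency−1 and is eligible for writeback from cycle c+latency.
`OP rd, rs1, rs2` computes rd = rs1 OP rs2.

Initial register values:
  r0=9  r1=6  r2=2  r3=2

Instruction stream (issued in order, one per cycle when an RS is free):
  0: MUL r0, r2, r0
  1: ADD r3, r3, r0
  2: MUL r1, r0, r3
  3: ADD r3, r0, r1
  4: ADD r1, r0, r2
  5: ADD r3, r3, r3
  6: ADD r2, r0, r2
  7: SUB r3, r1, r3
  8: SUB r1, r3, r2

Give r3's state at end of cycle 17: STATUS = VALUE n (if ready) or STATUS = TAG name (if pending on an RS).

  c1: issue MUL r0<-Mul1  regs: r0:Mul1,r1:6,r2:2,r3:2
  c2: issue ADD r3<-Add1  regs: r0:Mul1,r1:6,r2:2,r3:Add1
  c3: issue MUL r1<-Mul2  regs: r0:Mul1,r1:Mul2,r2:2,r3:Add1
  c4: issue ADD r3<-Add2  regs: r0:Mul1,r1:Mul2,r2:2,r3:Add2
  c5: issue ADD r1<-Add3  regs: r0:Mul1,r1:Add3,r2:2,r3:Add2
  c6: CDB Mul1=18; stall  regs: r0:18,r1:Add3,r2:2,r3:Add2
  c7: stall  regs: r0:18,r1:Add3,r2:2,r3:Add2
  c8: CDB Add1=20; issue ADD r3<-Add1  regs: r0:18,r1:Add3,r2:2,r3:Add1
  c9: CDB Add3=20; issue ADD r2<-Add3  regs: r0:18,r1:20,r2:Add3,r3:Add1
  c10: stall  regs: r0:18,r1:20,r2:Add3,r3:Add1
  c11: CDB Add3=20; issue SUB r3<-Add3  regs: r0:18,r1:20,r2:20,r3:Add3
  c12: stall  regs: r0:18,r1:20,r2:20,r3:Add3
  c13: CDB Mul2=360; stall  regs: r0:18,r1:20,r2:20,r3:Add3
  c14: stall  regs: r0:18,r1:20,r2:20,r3:Add3
  c15: CDB Add2=378; issue SUB r1<-Add2  regs: r0:18,r1:Add2,r2:20,r3:Add3
  c16: -  regs: r0:18,r1:Add2,r2:20,r3:Add3
  c17: CDB Add1=756  regs: r0:18,r1:Add2,r2:20,r3:Add3

STATUS = TAG Add3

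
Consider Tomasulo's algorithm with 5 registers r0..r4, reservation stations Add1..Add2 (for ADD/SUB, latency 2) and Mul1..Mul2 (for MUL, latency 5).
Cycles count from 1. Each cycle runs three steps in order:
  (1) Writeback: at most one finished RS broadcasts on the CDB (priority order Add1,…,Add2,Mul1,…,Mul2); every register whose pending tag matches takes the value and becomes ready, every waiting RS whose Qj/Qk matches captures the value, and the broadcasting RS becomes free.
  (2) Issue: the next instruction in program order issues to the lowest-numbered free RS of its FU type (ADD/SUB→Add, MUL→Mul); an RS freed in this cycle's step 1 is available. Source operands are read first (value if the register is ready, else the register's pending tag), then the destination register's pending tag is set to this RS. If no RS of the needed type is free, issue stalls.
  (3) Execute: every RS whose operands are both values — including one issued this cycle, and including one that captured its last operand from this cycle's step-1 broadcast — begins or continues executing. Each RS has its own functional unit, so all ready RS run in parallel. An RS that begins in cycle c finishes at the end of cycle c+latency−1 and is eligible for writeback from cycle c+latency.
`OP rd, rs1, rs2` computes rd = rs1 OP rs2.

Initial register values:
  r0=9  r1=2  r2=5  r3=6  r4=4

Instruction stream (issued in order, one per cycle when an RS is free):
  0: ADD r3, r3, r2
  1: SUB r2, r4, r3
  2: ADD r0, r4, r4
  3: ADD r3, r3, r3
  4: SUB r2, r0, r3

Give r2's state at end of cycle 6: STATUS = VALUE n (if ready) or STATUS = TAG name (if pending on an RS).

  c1: issue ADD r3<-Add1  regs: r0:9,r1:2,r2:5,r3:Add1,r4:4
  c2: issue SUB r2<-Add2  regs: r0:9,r1:2,r2:Add2,r3:Add1,r4:4
  c3: CDB Add1=11; issue ADD r0<-Add1  regs: r0:Add1,r1:2,r2:Add2,r3:11,r4:4
  c4: stall  regs: r0:Add1,r1:2,r2:Add2,r3:11,r4:4
  c5: CDB Add1=8; issue ADD r3<-Add1  regs: r0:8,r1:2,r2:Add2,r3:Add1,r4:4
  c6: CDB Add2=-7; issue SUB r2<-Add2  regs: r0:8,r1:2,r2:Add2,r3:Add1,r4:4

STATUS = TAG Add2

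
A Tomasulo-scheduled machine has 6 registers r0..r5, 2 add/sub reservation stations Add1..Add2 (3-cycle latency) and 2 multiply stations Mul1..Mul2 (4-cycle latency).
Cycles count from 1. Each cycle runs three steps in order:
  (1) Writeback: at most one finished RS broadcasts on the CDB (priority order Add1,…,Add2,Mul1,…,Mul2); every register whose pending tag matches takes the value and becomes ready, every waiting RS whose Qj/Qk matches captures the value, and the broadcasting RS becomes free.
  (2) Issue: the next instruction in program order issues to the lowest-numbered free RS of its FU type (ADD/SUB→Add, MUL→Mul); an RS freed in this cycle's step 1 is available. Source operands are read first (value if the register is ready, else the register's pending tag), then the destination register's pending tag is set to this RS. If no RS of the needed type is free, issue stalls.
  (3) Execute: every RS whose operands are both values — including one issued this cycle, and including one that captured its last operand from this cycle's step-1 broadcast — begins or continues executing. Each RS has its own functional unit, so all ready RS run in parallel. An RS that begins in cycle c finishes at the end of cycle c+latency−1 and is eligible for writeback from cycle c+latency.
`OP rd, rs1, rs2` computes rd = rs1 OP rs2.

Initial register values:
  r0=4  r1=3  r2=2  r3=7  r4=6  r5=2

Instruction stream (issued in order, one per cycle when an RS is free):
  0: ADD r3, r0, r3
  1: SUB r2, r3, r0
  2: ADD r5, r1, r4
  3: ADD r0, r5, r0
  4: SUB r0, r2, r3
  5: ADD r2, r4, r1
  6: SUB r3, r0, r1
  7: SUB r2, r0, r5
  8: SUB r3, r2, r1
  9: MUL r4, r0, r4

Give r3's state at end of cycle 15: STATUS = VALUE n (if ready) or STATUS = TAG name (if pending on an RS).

STATUS = TAG Add2

  c1: issue ADD r3<-Add1  regs: r0:4,r1:3,r2:2,r3:Add1,r4:6,r5:2
  c2: issue SUB r2<-Add2  regs: r0:4,r1:3,r2:Add2,r3:Add1,r4:6,r5:2
  c3: stall  regs: r0:4,r1:3,r2:Add2,r3:Add1,r4:6,r5:2
  c4: CDB Add1=11; issue ADD r5<-Add1  regs: r0:4,r1:3,r2:Add2,r3:11,r4:6,r5:Add1
  c5: stall  regs: r0:4,r1:3,r2:Add2,r3:11,r4:6,r5:Add1
  c6: stall  regs: r0:4,r1:3,r2:Add2,r3:11,r4:6,r5:Add1
  c7: CDB Add1=9; issue ADD r0<-Add1  regs: r0:Add1,r1:3,r2:Add2,r3:11,r4:6,r5:9
  c8: CDB Add2=7; issue SUB r0<-Add2  regs: r0:Add2,r1:3,r2:7,r3:11,r4:6,r5:9
  c9: stall  regs: r0:Add2,r1:3,r2:7,r3:11,r4:6,r5:9
  c10: CDB Add1=13; issue ADD r2<-Add1  regs: r0:Add2,r1:3,r2:Add1,r3:11,r4:6,r5:9
  c11: CDB Add2=-4; issue SUB r3<-Add2  regs: r0:-4,r1:3,r2:Add1,r3:Add2,r4:6,r5:9
  c12: stall  regs: r0:-4,r1:3,r2:Add1,r3:Add2,r4:6,r5:9
  c13: CDB Add1=9; issue SUB r2<-Add1  regs: r0:-4,r1:3,r2:Add1,r3:Add2,r4:6,r5:9
  c14: CDB Add2=-7; issue SUB r3<-Add2  regs: r0:-4,r1:3,r2:Add1,r3:Add2,r4:6,r5:9
  c15: issue MUL r4<-Mul1  regs: r0:-4,r1:3,r2:Add1,r3:Add2,r4:Mul1,r5:9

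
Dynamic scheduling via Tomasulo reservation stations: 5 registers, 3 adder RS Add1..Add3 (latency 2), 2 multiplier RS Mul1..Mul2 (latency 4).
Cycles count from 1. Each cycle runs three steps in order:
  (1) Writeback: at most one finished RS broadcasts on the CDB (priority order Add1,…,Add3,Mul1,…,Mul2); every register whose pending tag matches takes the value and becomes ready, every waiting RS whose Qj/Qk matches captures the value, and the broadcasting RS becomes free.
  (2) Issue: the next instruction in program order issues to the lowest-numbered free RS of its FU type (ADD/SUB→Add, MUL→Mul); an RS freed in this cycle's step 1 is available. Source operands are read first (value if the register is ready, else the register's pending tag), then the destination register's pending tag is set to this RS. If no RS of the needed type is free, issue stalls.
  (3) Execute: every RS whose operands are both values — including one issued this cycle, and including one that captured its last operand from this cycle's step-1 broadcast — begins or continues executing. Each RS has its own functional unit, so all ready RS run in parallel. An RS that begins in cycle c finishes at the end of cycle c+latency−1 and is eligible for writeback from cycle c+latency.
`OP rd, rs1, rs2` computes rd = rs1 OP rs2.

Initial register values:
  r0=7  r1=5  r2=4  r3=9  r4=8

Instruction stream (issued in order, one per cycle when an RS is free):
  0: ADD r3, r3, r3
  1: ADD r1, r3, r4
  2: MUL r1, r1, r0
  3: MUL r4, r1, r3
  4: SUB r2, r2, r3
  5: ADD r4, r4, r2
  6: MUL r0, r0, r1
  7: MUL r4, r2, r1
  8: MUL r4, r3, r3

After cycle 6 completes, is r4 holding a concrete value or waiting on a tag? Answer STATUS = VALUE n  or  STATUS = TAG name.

STATUS = TAG Add2

  c1: issue ADD r3<-Add1  regs: r0:7,r1:5,r2:4,r3:Add1,r4:8
  c2: issue ADD r1<-Add2  regs: r0:7,r1:Add2,r2:4,r3:Add1,r4:8
  c3: CDB Add1=18; issue MUL r1<-Mul1  regs: r0:7,r1:Mul1,r2:4,r3:18,r4:8
  c4: issue MUL r4<-Mul2  regs: r0:7,r1:Mul1,r2:4,r3:18,r4:Mul2
  c5: CDB Add2=26; issue SUB r2<-Add1  regs: r0:7,r1:Mul1,r2:Add1,r3:18,r4:Mul2
  c6: issue ADD r4<-Add2  regs: r0:7,r1:Mul1,r2:Add1,r3:18,r4:Add2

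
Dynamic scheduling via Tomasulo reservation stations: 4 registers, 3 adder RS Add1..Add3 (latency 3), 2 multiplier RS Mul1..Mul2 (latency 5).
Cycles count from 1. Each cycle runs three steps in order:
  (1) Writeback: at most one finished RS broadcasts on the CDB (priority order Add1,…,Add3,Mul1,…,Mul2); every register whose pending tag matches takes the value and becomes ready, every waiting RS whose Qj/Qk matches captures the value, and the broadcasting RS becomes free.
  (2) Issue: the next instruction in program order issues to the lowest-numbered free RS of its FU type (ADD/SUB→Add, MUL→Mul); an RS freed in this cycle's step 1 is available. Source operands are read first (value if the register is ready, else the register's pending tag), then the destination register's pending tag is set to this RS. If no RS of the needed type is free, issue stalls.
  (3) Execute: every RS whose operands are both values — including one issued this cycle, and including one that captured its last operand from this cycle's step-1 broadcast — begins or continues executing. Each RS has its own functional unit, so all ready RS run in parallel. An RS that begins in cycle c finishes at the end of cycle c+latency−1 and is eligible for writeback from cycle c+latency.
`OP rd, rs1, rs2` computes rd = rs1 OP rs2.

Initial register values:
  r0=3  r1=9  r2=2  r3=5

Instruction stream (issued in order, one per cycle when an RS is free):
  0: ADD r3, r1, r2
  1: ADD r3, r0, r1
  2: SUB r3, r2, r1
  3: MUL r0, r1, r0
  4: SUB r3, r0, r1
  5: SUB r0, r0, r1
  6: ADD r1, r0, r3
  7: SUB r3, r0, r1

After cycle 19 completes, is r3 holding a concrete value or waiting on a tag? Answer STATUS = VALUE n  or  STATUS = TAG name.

c1: issue ADD r3<-Add1 | r0:3,r1:9,r2:2,r3:Add1
c2: issue ADD r3<-Add2 | r0:3,r1:9,r2:2,r3:Add2
c3: issue SUB r3<-Add3 | r0:3,r1:9,r2:2,r3:Add3
c4: CDB Add1=11; issue MUL r0<-Mul1 | r0:Mul1,r1:9,r2:2,r3:Add3
c5: CDB Add2=12; issue SUB r3<-Add1 | r0:Mul1,r1:9,r2:2,r3:Add1
c6: CDB Add3=-7; issue SUB r0<-Add2 | r0:Add2,r1:9,r2:2,r3:Add1
c7: issue ADD r1<-Add3 | r0:Add2,r1:Add3,r2:2,r3:Add1
c8: stall | r0:Add2,r1:Add3,r2:2,r3:Add1
c9: CDB Mul1=27; stall | r0:Add2,r1:Add3,r2:2,r3:Add1
c10: stall | r0:Add2,r1:Add3,r2:2,r3:Add1
c11: stall | r0:Add2,r1:Add3,r2:2,r3:Add1
c12: CDB Add1=18; issue SUB r3<-Add1 | r0:Add2,r1:Add3,r2:2,r3:Add1
c13: CDB Add2=18 | r0:18,r1:Add3,r2:2,r3:Add1
c14: - | r0:18,r1:Add3,r2:2,r3:Add1
c15: - | r0:18,r1:Add3,r2:2,r3:Add1
c16: CDB Add3=36 | r0:18,r1:36,r2:2,r3:Add1
c17: - | r0:18,r1:36,r2:2,r3:Add1
c18: - | r0:18,r1:36,r2:2,r3:Add1
c19: CDB Add1=-18 | r0:18,r1:36,r2:2,r3:-18

STATUS = VALUE -18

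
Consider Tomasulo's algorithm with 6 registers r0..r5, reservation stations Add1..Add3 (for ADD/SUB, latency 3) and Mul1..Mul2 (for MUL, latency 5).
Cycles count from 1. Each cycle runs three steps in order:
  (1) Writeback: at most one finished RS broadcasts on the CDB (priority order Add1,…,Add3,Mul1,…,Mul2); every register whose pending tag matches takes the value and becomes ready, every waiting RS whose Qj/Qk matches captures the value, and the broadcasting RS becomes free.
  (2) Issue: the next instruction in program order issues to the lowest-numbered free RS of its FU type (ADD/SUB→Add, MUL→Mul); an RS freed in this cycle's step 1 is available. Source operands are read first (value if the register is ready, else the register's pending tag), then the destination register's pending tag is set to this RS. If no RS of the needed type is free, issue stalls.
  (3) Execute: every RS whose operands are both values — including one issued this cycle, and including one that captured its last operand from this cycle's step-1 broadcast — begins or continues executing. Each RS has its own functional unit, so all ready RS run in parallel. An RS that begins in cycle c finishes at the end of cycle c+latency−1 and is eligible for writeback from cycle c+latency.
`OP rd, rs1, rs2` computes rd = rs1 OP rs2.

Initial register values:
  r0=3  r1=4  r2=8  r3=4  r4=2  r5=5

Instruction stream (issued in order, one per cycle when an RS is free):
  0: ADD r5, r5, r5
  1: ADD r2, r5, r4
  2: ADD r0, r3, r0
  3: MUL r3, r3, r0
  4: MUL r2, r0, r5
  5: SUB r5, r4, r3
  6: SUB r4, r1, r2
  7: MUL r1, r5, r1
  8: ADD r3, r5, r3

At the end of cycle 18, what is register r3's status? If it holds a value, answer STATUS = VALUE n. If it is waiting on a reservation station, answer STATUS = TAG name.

c1: issue ADD r5<-Add1 | r0:3,r1:4,r2:8,r3:4,r4:2,r5:Add1
c2: issue ADD r2<-Add2 | r0:3,r1:4,r2:Add2,r3:4,r4:2,r5:Add1
c3: issue ADD r0<-Add3 | r0:Add3,r1:4,r2:Add2,r3:4,r4:2,r5:Add1
c4: CDB Add1=10; issue MUL r3<-Mul1 | r0:Add3,r1:4,r2:Add2,r3:Mul1,r4:2,r5:10
c5: issue MUL r2<-Mul2 | r0:Add3,r1:4,r2:Mul2,r3:Mul1,r4:2,r5:10
c6: CDB Add3=7; issue SUB r5<-Add1 | r0:7,r1:4,r2:Mul2,r3:Mul1,r4:2,r5:Add1
c7: CDB Add2=12; issue SUB r4<-Add2 | r0:7,r1:4,r2:Mul2,r3:Mul1,r4:Add2,r5:Add1
c8: stall | r0:7,r1:4,r2:Mul2,r3:Mul1,r4:Add2,r5:Add1
c9: stall | r0:7,r1:4,r2:Mul2,r3:Mul1,r4:Add2,r5:Add1
c10: stall | r0:7,r1:4,r2:Mul2,r3:Mul1,r4:Add2,r5:Add1
c11: CDB Mul1=28; issue MUL r1<-Mul1 | r0:7,r1:Mul1,r2:Mul2,r3:28,r4:Add2,r5:Add1
c12: CDB Mul2=70; issue ADD r3<-Add3 | r0:7,r1:Mul1,r2:70,r3:Add3,r4:Add2,r5:Add1
c13: - | r0:7,r1:Mul1,r2:70,r3:Add3,r4:Add2,r5:Add1
c14: CDB Add1=-26 | r0:7,r1:Mul1,r2:70,r3:Add3,r4:Add2,r5:-26
c15: CDB Add2=-66 | r0:7,r1:Mul1,r2:70,r3:Add3,r4:-66,r5:-26
c16: - | r0:7,r1:Mul1,r2:70,r3:Add3,r4:-66,r5:-26
c17: CDB Add3=2 | r0:7,r1:Mul1,r2:70,r3:2,r4:-66,r5:-26
c18: - | r0:7,r1:Mul1,r2:70,r3:2,r4:-66,r5:-26

STATUS = VALUE 2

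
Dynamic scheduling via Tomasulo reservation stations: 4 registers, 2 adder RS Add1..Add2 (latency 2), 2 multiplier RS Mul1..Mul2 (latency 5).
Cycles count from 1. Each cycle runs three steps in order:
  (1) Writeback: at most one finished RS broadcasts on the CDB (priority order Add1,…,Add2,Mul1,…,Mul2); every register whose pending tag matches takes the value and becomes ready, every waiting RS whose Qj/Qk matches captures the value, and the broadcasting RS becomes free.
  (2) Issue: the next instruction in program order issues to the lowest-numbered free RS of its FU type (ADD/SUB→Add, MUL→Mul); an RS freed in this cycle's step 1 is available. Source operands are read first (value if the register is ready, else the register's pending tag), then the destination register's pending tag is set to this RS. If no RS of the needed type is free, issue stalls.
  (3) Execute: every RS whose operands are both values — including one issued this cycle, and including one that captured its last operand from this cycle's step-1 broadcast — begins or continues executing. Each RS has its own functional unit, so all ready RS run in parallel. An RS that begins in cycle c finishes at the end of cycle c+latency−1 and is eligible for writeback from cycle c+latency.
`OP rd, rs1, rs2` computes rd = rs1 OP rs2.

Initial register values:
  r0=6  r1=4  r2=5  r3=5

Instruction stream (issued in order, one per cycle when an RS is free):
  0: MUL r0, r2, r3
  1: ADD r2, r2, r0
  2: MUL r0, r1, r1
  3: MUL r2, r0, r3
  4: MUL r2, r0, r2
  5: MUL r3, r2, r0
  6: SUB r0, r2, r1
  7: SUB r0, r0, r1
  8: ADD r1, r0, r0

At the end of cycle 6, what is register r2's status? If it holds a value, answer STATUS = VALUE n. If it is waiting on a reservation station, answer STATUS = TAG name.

c1: issue MUL r0<-Mul1 | r0:Mul1,r1:4,r2:5,r3:5
c2: issue ADD r2<-Add1 | r0:Mul1,r1:4,r2:Add1,r3:5
c3: issue MUL r0<-Mul2 | r0:Mul2,r1:4,r2:Add1,r3:5
c4: stall | r0:Mul2,r1:4,r2:Add1,r3:5
c5: stall | r0:Mul2,r1:4,r2:Add1,r3:5
c6: CDB Mul1=25; issue MUL r2<-Mul1 | r0:Mul2,r1:4,r2:Mul1,r3:5

STATUS = TAG Mul1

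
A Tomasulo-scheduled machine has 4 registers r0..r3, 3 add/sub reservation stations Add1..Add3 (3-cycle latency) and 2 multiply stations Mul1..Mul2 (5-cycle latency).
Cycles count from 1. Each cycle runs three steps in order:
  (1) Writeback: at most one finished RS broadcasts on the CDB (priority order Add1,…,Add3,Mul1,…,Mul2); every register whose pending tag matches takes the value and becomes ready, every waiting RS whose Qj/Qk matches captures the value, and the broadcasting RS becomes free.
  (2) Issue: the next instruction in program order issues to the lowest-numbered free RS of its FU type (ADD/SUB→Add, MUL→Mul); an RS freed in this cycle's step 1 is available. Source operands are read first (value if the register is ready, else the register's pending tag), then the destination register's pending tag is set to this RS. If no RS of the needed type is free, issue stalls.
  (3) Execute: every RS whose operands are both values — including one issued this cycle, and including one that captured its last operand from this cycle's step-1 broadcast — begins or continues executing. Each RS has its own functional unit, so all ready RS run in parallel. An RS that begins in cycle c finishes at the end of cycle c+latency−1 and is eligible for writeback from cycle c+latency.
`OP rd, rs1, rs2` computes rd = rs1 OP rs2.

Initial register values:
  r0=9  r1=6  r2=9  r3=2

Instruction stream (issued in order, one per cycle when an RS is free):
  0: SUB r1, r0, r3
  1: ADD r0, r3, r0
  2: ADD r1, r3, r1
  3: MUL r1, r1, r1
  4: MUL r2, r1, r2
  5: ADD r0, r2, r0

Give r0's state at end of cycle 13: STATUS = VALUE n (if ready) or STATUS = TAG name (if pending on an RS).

STATUS = TAG Add1

c1: issue SUB r1<-Add1 | r0:9,r1:Add1,r2:9,r3:2
c2: issue ADD r0<-Add2 | r0:Add2,r1:Add1,r2:9,r3:2
c3: issue ADD r1<-Add3 | r0:Add2,r1:Add3,r2:9,r3:2
c4: CDB Add1=7; issue MUL r1<-Mul1 | r0:Add2,r1:Mul1,r2:9,r3:2
c5: CDB Add2=11; issue MUL r2<-Mul2 | r0:11,r1:Mul1,r2:Mul2,r3:2
c6: issue ADD r0<-Add1 | r0:Add1,r1:Mul1,r2:Mul2,r3:2
c7: CDB Add3=9 | r0:Add1,r1:Mul1,r2:Mul2,r3:2
c8: - | r0:Add1,r1:Mul1,r2:Mul2,r3:2
c9: - | r0:Add1,r1:Mul1,r2:Mul2,r3:2
c10: - | r0:Add1,r1:Mul1,r2:Mul2,r3:2
c11: - | r0:Add1,r1:Mul1,r2:Mul2,r3:2
c12: CDB Mul1=81 | r0:Add1,r1:81,r2:Mul2,r3:2
c13: - | r0:Add1,r1:81,r2:Mul2,r3:2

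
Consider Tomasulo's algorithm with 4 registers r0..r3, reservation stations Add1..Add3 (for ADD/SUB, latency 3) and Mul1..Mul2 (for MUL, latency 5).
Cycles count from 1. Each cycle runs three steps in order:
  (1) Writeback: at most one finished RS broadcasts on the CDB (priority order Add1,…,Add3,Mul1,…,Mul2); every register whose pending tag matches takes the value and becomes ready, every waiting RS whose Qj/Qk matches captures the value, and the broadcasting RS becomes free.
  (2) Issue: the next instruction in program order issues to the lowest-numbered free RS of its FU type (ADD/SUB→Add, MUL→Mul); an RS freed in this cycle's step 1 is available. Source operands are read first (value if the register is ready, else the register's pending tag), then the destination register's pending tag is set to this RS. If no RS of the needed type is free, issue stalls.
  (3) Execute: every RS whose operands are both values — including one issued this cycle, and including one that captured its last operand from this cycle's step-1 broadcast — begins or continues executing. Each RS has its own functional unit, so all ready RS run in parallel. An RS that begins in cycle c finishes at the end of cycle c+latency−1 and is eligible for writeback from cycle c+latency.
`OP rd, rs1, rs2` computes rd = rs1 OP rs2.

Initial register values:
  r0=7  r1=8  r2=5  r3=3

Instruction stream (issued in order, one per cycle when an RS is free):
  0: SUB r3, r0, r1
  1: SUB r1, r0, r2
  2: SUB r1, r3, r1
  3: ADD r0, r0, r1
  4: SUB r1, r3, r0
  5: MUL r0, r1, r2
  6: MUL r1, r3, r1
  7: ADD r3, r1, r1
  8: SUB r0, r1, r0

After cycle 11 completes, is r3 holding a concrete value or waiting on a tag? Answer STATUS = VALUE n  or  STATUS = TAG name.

cycle 1: issue SUB r3<-Add1 // r0:7,r1:8,r2:5,r3:Add1
cycle 2: issue SUB r1<-Add2 // r0:7,r1:Add2,r2:5,r3:Add1
cycle 3: issue SUB r1<-Add3 // r0:7,r1:Add3,r2:5,r3:Add1
cycle 4: CDB Add1=-1; issue ADD r0<-Add1 // r0:Add1,r1:Add3,r2:5,r3:-1
cycle 5: CDB Add2=2; issue SUB r1<-Add2 // r0:Add1,r1:Add2,r2:5,r3:-1
cycle 6: issue MUL r0<-Mul1 // r0:Mul1,r1:Add2,r2:5,r3:-1
cycle 7: issue MUL r1<-Mul2 // r0:Mul1,r1:Mul2,r2:5,r3:-1
cycle 8: CDB Add3=-3; issue ADD r3<-Add3 // r0:Mul1,r1:Mul2,r2:5,r3:Add3
cycle 9: stall // r0:Mul1,r1:Mul2,r2:5,r3:Add3
cycle 10: stall // r0:Mul1,r1:Mul2,r2:5,r3:Add3
cycle 11: CDB Add1=4; issue SUB r0<-Add1 // r0:Add1,r1:Mul2,r2:5,r3:Add3

STATUS = TAG Add3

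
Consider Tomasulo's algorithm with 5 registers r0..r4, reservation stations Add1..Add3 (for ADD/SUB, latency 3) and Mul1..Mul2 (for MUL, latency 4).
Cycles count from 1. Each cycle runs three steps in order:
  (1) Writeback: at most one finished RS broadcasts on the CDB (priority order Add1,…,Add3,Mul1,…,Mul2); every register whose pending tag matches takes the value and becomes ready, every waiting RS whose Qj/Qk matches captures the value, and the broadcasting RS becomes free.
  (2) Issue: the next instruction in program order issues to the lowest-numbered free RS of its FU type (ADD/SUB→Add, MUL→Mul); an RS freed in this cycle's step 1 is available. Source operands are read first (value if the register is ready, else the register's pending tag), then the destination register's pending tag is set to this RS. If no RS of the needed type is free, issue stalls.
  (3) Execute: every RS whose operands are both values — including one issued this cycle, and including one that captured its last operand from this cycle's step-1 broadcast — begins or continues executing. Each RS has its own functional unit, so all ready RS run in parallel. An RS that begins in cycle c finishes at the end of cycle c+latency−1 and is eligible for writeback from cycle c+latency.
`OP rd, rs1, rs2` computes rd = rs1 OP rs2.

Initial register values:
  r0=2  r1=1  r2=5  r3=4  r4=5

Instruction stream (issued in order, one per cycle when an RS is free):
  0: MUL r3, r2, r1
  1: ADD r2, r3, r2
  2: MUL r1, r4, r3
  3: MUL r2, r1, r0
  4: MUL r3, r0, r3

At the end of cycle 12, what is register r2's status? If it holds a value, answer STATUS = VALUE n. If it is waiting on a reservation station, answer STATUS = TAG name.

cycle 1: issue MUL r3<-Mul1 // r0:2,r1:1,r2:5,r3:Mul1,r4:5
cycle 2: issue ADD r2<-Add1 // r0:2,r1:1,r2:Add1,r3:Mul1,r4:5
cycle 3: issue MUL r1<-Mul2 // r0:2,r1:Mul2,r2:Add1,r3:Mul1,r4:5
cycle 4: stall // r0:2,r1:Mul2,r2:Add1,r3:Mul1,r4:5
cycle 5: CDB Mul1=5; issue MUL r2<-Mul1 // r0:2,r1:Mul2,r2:Mul1,r3:5,r4:5
cycle 6: stall // r0:2,r1:Mul2,r2:Mul1,r3:5,r4:5
cycle 7: stall // r0:2,r1:Mul2,r2:Mul1,r3:5,r4:5
cycle 8: CDB Add1=10; stall // r0:2,r1:Mul2,r2:Mul1,r3:5,r4:5
cycle 9: CDB Mul2=25; issue MUL r3<-Mul2 // r0:2,r1:25,r2:Mul1,r3:Mul2,r4:5
cycle 10: - // r0:2,r1:25,r2:Mul1,r3:Mul2,r4:5
cycle 11: - // r0:2,r1:25,r2:Mul1,r3:Mul2,r4:5
cycle 12: - // r0:2,r1:25,r2:Mul1,r3:Mul2,r4:5

STATUS = TAG Mul1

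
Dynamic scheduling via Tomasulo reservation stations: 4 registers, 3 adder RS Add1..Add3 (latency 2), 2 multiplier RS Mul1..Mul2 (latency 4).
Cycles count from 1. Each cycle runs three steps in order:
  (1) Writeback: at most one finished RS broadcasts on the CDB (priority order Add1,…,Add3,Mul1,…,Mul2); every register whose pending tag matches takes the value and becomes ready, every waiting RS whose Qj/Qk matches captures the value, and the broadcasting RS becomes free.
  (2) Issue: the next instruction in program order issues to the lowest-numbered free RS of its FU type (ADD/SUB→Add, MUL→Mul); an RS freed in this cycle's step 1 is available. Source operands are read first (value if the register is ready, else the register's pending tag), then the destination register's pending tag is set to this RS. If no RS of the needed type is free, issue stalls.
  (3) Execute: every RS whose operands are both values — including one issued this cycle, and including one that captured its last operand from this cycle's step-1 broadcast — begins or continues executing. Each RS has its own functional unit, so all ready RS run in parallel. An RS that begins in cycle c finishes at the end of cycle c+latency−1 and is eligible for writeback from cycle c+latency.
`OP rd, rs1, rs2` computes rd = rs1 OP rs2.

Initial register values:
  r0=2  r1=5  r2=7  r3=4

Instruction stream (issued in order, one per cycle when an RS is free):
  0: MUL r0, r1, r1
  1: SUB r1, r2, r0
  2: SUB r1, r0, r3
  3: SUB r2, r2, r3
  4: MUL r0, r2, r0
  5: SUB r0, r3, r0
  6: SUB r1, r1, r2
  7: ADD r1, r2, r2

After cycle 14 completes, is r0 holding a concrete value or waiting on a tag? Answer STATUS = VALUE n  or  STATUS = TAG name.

STATUS = VALUE -71

  c1: issue MUL r0<-Mul1  regs: r0:Mul1,r1:5,r2:7,r3:4
  c2: issue SUB r1<-Add1  regs: r0:Mul1,r1:Add1,r2:7,r3:4
  c3: issue SUB r1<-Add2  regs: r0:Mul1,r1:Add2,r2:7,r3:4
  c4: issue SUB r2<-Add3  regs: r0:Mul1,r1:Add2,r2:Add3,r3:4
  c5: CDB Mul1=25; issue MUL r0<-Mul1  regs: r0:Mul1,r1:Add2,r2:Add3,r3:4
  c6: CDB Add3=3; issue SUB r0<-Add3  regs: r0:Add3,r1:Add2,r2:3,r3:4
  c7: CDB Add1=-18; issue SUB r1<-Add1  regs: r0:Add3,r1:Add1,r2:3,r3:4
  c8: CDB Add2=21; issue ADD r1<-Add2  regs: r0:Add3,r1:Add2,r2:3,r3:4
  c9: -  regs: r0:Add3,r1:Add2,r2:3,r3:4
  c10: CDB Add1=18  regs: r0:Add3,r1:Add2,r2:3,r3:4
  c11: CDB Add2=6  regs: r0:Add3,r1:6,r2:3,r3:4
  c12: CDB Mul1=75  regs: r0:Add3,r1:6,r2:3,r3:4
  c13: -  regs: r0:Add3,r1:6,r2:3,r3:4
  c14: CDB Add3=-71  regs: r0:-71,r1:6,r2:3,r3:4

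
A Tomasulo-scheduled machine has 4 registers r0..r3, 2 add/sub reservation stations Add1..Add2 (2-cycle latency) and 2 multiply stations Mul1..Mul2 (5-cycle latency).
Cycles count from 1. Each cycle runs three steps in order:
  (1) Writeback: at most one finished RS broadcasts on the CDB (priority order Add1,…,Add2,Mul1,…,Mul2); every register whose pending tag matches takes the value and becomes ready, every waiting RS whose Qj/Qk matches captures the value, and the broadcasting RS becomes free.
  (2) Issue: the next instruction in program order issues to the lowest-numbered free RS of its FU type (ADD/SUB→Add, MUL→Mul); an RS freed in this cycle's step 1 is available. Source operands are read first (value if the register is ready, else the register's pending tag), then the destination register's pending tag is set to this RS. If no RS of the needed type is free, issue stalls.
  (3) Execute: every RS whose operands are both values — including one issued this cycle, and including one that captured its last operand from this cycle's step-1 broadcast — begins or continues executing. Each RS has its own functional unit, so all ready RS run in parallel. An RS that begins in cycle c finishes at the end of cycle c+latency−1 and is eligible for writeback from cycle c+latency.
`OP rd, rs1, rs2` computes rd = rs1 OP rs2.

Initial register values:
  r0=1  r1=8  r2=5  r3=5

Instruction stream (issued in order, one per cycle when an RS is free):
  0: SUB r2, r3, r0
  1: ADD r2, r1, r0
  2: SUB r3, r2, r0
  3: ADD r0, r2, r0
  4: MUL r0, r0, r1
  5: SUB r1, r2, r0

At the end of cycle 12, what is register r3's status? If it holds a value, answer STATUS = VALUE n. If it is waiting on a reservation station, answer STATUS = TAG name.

c1: issue SUB r2<-Add1 | r0:1,r1:8,r2:Add1,r3:5
c2: issue ADD r2<-Add2 | r0:1,r1:8,r2:Add2,r3:5
c3: CDB Add1=4; issue SUB r3<-Add1 | r0:1,r1:8,r2:Add2,r3:Add1
c4: CDB Add2=9; issue ADD r0<-Add2 | r0:Add2,r1:8,r2:9,r3:Add1
c5: issue MUL r0<-Mul1 | r0:Mul1,r1:8,r2:9,r3:Add1
c6: CDB Add1=8; issue SUB r1<-Add1 | r0:Mul1,r1:Add1,r2:9,r3:8
c7: CDB Add2=10 | r0:Mul1,r1:Add1,r2:9,r3:8
c8: - | r0:Mul1,r1:Add1,r2:9,r3:8
c9: - | r0:Mul1,r1:Add1,r2:9,r3:8
c10: - | r0:Mul1,r1:Add1,r2:9,r3:8
c11: - | r0:Mul1,r1:Add1,r2:9,r3:8
c12: CDB Mul1=80 | r0:80,r1:Add1,r2:9,r3:8

STATUS = VALUE 8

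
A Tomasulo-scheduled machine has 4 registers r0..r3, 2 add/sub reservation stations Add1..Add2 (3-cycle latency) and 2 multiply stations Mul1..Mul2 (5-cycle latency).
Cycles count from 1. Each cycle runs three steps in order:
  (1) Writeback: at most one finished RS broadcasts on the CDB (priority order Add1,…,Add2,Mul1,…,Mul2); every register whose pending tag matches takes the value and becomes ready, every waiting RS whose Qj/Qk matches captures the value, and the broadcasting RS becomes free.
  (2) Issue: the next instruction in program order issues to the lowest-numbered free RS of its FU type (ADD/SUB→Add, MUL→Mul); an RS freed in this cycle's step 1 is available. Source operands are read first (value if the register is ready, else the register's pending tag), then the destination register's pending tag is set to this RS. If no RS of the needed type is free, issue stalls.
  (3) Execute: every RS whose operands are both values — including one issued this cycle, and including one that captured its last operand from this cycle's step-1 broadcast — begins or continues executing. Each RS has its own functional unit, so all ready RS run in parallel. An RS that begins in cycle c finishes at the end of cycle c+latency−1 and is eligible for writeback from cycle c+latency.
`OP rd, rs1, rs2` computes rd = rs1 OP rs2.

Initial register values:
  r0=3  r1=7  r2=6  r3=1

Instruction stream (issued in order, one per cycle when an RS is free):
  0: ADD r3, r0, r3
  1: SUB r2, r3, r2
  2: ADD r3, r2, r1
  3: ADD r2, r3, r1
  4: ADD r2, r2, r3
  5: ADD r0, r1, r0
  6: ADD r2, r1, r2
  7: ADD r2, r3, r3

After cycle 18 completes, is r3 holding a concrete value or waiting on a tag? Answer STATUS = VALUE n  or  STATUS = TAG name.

STATUS = VALUE 5

cycle 1: issue ADD r3<-Add1 // r0:3,r1:7,r2:6,r3:Add1
cycle 2: issue SUB r2<-Add2 // r0:3,r1:7,r2:Add2,r3:Add1
cycle 3: stall // r0:3,r1:7,r2:Add2,r3:Add1
cycle 4: CDB Add1=4; issue ADD r3<-Add1 // r0:3,r1:7,r2:Add2,r3:Add1
cycle 5: stall // r0:3,r1:7,r2:Add2,r3:Add1
cycle 6: stall // r0:3,r1:7,r2:Add2,r3:Add1
cycle 7: CDB Add2=-2; issue ADD r2<-Add2 // r0:3,r1:7,r2:Add2,r3:Add1
cycle 8: stall // r0:3,r1:7,r2:Add2,r3:Add1
cycle 9: stall // r0:3,r1:7,r2:Add2,r3:Add1
cycle 10: CDB Add1=5; issue ADD r2<-Add1 // r0:3,r1:7,r2:Add1,r3:5
cycle 11: stall // r0:3,r1:7,r2:Add1,r3:5
cycle 12: stall // r0:3,r1:7,r2:Add1,r3:5
cycle 13: CDB Add2=12; issue ADD r0<-Add2 // r0:Add2,r1:7,r2:Add1,r3:5
cycle 14: stall // r0:Add2,r1:7,r2:Add1,r3:5
cycle 15: stall // r0:Add2,r1:7,r2:Add1,r3:5
cycle 16: CDB Add1=17; issue ADD r2<-Add1 // r0:Add2,r1:7,r2:Add1,r3:5
cycle 17: CDB Add2=10; issue ADD r2<-Add2 // r0:10,r1:7,r2:Add2,r3:5
cycle 18: - // r0:10,r1:7,r2:Add2,r3:5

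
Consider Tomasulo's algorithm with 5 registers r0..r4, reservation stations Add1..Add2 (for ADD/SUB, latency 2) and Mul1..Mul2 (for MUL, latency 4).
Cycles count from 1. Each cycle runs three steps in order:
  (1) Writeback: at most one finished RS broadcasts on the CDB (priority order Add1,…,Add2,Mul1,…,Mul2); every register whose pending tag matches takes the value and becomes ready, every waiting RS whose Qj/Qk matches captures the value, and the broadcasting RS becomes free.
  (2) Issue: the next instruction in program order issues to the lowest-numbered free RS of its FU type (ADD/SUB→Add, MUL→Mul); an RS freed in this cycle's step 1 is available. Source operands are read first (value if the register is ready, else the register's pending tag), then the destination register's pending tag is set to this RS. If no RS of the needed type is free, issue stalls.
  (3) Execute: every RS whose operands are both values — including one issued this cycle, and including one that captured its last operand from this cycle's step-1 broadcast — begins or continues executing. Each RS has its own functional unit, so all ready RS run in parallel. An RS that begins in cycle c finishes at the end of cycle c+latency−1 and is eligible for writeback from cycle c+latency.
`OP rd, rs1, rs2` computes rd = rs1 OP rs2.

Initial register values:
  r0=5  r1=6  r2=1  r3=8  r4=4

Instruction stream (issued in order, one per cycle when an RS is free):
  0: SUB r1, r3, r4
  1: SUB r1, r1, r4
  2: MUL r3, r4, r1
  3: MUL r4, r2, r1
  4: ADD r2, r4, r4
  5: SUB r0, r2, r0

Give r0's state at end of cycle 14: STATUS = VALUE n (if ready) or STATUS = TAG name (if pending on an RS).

STATUS = VALUE -5

  c1: issue SUB r1<-Add1  regs: r0:5,r1:Add1,r2:1,r3:8,r4:4
  c2: issue SUB r1<-Add2  regs: r0:5,r1:Add2,r2:1,r3:8,r4:4
  c3: CDB Add1=4; issue MUL r3<-Mul1  regs: r0:5,r1:Add2,r2:1,r3:Mul1,r4:4
  c4: issue MUL r4<-Mul2  regs: r0:5,r1:Add2,r2:1,r3:Mul1,r4:Mul2
  c5: CDB Add2=0; issue ADD r2<-Add1  regs: r0:5,r1:0,r2:Add1,r3:Mul1,r4:Mul2
  c6: issue SUB r0<-Add2  regs: r0:Add2,r1:0,r2:Add1,r3:Mul1,r4:Mul2
  c7: -  regs: r0:Add2,r1:0,r2:Add1,r3:Mul1,r4:Mul2
  c8: -  regs: r0:Add2,r1:0,r2:Add1,r3:Mul1,r4:Mul2
  c9: CDB Mul1=0  regs: r0:Add2,r1:0,r2:Add1,r3:0,r4:Mul2
  c10: CDB Mul2=0  regs: r0:Add2,r1:0,r2:Add1,r3:0,r4:0
  c11: -  regs: r0:Add2,r1:0,r2:Add1,r3:0,r4:0
  c12: CDB Add1=0  regs: r0:Add2,r1:0,r2:0,r3:0,r4:0
  c13: -  regs: r0:Add2,r1:0,r2:0,r3:0,r4:0
  c14: CDB Add2=-5  regs: r0:-5,r1:0,r2:0,r3:0,r4:0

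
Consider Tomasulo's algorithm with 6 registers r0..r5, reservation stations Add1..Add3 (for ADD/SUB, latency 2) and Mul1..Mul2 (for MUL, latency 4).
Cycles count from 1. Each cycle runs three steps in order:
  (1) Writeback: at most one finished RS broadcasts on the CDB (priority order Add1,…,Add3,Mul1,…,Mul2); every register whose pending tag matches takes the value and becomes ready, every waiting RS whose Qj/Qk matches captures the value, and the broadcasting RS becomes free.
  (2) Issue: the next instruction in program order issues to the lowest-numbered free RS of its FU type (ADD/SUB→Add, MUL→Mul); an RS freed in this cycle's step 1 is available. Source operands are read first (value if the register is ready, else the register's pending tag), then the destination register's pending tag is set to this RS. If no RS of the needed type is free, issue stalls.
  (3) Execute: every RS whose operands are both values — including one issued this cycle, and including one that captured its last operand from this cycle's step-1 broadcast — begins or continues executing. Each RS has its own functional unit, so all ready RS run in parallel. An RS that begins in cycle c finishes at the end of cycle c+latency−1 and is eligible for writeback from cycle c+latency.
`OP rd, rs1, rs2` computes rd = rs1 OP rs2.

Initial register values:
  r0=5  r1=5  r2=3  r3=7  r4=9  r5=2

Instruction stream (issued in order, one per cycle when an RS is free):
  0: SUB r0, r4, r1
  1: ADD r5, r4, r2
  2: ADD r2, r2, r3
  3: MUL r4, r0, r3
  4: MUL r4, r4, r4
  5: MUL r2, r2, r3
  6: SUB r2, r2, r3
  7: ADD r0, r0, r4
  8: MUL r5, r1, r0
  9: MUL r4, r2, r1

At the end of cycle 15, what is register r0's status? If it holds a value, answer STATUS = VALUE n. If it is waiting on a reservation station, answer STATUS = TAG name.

c1: issue SUB r0<-Add1 | r0:Add1,r1:5,r2:3,r3:7,r4:9,r5:2
c2: issue ADD r5<-Add2 | r0:Add1,r1:5,r2:3,r3:7,r4:9,r5:Add2
c3: CDB Add1=4; issue ADD r2<-Add1 | r0:4,r1:5,r2:Add1,r3:7,r4:9,r5:Add2
c4: CDB Add2=12; issue MUL r4<-Mul1 | r0:4,r1:5,r2:Add1,r3:7,r4:Mul1,r5:12
c5: CDB Add1=10; issue MUL r4<-Mul2 | r0:4,r1:5,r2:10,r3:7,r4:Mul2,r5:12
c6: stall | r0:4,r1:5,r2:10,r3:7,r4:Mul2,r5:12
c7: stall | r0:4,r1:5,r2:10,r3:7,r4:Mul2,r5:12
c8: CDB Mul1=28; issue MUL r2<-Mul1 | r0:4,r1:5,r2:Mul1,r3:7,r4:Mul2,r5:12
c9: issue SUB r2<-Add1 | r0:4,r1:5,r2:Add1,r3:7,r4:Mul2,r5:12
c10: issue ADD r0<-Add2 | r0:Add2,r1:5,r2:Add1,r3:7,r4:Mul2,r5:12
c11: stall | r0:Add2,r1:5,r2:Add1,r3:7,r4:Mul2,r5:12
c12: CDB Mul1=70; issue MUL r5<-Mul1 | r0:Add2,r1:5,r2:Add1,r3:7,r4:Mul2,r5:Mul1
c13: CDB Mul2=784; issue MUL r4<-Mul2 | r0:Add2,r1:5,r2:Add1,r3:7,r4:Mul2,r5:Mul1
c14: CDB Add1=63 | r0:Add2,r1:5,r2:63,r3:7,r4:Mul2,r5:Mul1
c15: CDB Add2=788 | r0:788,r1:5,r2:63,r3:7,r4:Mul2,r5:Mul1

STATUS = VALUE 788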